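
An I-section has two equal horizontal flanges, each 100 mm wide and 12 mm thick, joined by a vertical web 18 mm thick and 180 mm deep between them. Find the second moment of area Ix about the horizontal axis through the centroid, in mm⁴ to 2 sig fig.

Decompose the section into non-overlapping parts with the origin at the bottom-left of its bounding rectangle.
Bottom flange: 100 × 12, A = 1 200 mm², y = 6 mm, Ī = 14 400 mm⁴.
Web: 18 × 180, A = 3 240 mm², y = 102 mm, Ī = 8 748 000 mm⁴.
Top flange: 100 × 12, A = 1 200 mm², y = 198 mm, Ī = 14 400 mm⁴.
By symmetry the centroid is at mid-height, ȳ = 102 mm.
Transfer each piece to the horizontal axis through the centroid using Ī + A·d² with d = y − 102:
  bottom flange: d = -96 mm → contributes +11 073 600 mm⁴
  web: d = 0 mm → contributes +8 748 000 mm⁴
  top flange: d = 96 mm → contributes +11 073 600 mm⁴
Total I = 30 895 200 mm⁴.

Ix ≈ 3.1 × 10⁷ mm⁴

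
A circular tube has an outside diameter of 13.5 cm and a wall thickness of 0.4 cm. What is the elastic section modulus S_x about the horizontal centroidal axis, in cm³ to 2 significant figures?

Decompose the section into non-overlapping parts with the origin at the bottom-left of its bounding rectangle.
Outer circle: ⌀13.5, A = 143.1 cm², y = 6.75 cm, Ī = 1 630 cm⁴.
Bore (subtracted): ⌀12.7, A = 126.7 cm², y = 6.75 cm, Ī = 1 277 cm⁴.
By symmetry the centroid is at mid-height, ȳ = 6.75 cm.
All pieces are centred on the horizontal centroidal axis, so I = ΣĪ (holes subtracted) = 353.5 cm⁴.
Extreme fibre distance c = 6.75 cm; S = I/c = 52.36 cm³.

S_x ≈ 52 cm³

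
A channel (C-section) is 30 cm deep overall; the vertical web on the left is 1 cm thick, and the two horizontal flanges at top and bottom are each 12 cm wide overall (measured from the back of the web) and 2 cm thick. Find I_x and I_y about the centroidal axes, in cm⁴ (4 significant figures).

Break the section into simple shapes (no overlaps), measuring from the bottom-left corner of the bounding box.
Web: 1 × 30, A = 30 cm², y = 15 cm, Ī = 2 250 cm⁴.
Top flange (beyond web): 11 × 2, A = 22 cm², y = 29 cm, Ī = 7.33333 cm⁴.
Bottom flange (beyond web): 11 × 2, A = 22 cm², y = 1 cm, Ī = 7.33333 cm⁴.
By symmetry the centroid is at mid-height, ȳ = 15 cm.
Transfer each piece to the centroidal x-axis using Ī + A·d² with d = y − 15:
  web: d = 0 cm → contributes +2 250 cm⁴
  top flange (beyond web): d = 14 cm → contributes +4319.33 cm⁴
  bottom flange (beyond web): d = -14 cm → contributes +4319.33 cm⁴
Total I = 10888.7 cm⁴.
For the y-axis: x̄ = 4.06757 cm.
Repeating about the centroidal y-axis gives I_y = 1088.33 cm⁴.

I_x ≈ 1.089 × 10⁴ cm⁴, I_y ≈ 1088 cm⁴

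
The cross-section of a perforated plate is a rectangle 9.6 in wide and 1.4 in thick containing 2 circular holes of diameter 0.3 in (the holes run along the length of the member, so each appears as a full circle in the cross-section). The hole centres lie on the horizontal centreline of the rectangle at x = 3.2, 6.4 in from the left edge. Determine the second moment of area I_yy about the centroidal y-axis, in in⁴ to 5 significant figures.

I_yy ≈ 102.86 in⁴

Break the section into simple shapes (no overlaps), measuring from the bottom-left corner of the bounding box.
Plate: 9.6 × 1.4, A = 13.44 in², x = 4.8 in, Ī = 103.2192 in⁴.
Hole 1 (subtracted): ⌀0.3, A = 0.07068583 in², x = 3.2 in, Ī = 0.0003976078 in⁴.
Hole 2 (subtracted): ⌀0.3, A = 0.07068583 in², x = 6.4 in, Ī = 0.0003976078 in⁴.
By symmetry the centroid is at mid-width, x̄ = 4.8 in.
Transfer each piece to the centroidal y-axis using Ī + A·d² with d = x − 4.8:
  plate: d = 0 in → contributes +103.2192 in⁴
  hole 1: d = -1.6 in → contributes −0.1813533 in⁴
  hole 2: d = 1.6 in → contributes −0.1813533 in⁴
Total I = 102.8565 in⁴.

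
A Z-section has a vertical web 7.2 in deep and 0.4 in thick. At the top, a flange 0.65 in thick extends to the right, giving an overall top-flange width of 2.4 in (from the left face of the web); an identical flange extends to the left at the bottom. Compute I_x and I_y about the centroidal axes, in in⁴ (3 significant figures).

I_x ≈ 40.4 in⁴, I_y ≈ 4.65 in⁴

Treat the section as a set of non-overlapping primitives; coordinates are from the bounding-box lower-left.
Web: 0.4 × 7.2, A = 2.88 in², y = 3.6 in, Ī = 12.442 in⁴.
Top flange (beyond web): 2 × 0.65, A = 1.3 in², y = 6.875 in, Ī = 0.045771 in⁴.
Bottom flange (beyond web): 2 × 0.65, A = 1.3 in², y = 0.325 in, Ī = 0.045771 in⁴.
Centroid: ȳ = ΣA·y / ΣA = 3.6 in.
Transfer each piece to the centroidal x-axis using Ī + A·d² with d = y − 3.6:
  web: d = 0 in → contributes +12.442 in⁴
  top flange (beyond web): d = 3.275 in → contributes +13.989 in⁴
  bottom flange (beyond web): d = -3.275 in → contributes +13.989 in⁴
Total I = 40.42 in⁴.
For the y-axis: x̄ = 2.2 in.
Repeating about the centroidal y-axis gives I_y = 4.6491 in⁴.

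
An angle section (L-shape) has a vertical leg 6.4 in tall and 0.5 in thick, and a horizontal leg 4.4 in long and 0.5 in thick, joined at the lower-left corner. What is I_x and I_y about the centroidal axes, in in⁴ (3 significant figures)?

I_x ≈ 21.5 in⁴, I_y ≈ 8.40 in⁴

Treat the section as a set of non-overlapping primitives; coordinates are from the bounding-box lower-left.
Vertical leg: 0.5 × 6.4, A = 3.2 in², y = 3.2 in, Ī = 10.923 in⁴.
Horizontal leg (remainder): 3.9 × 0.5, A = 1.95 in², y = 0.25 in, Ī = 0.040625 in⁴.
Centroid: ȳ = ΣA·y / ΣA = 2.083 in.
Transfer each piece to the centroidal x-axis using Ī + A·d² with d = y − 2.083:
  vertical leg: d = 1.117 in → contributes +14.915 in⁴
  horizontal leg (remainder): d = -1.833 in → contributes +6.5925 in⁴
Total I = 21.508 in⁴.
For the y-axis: x̄ = 1.083 in.
Repeating about the centroidal y-axis gives I_y = 8.4027 in⁴.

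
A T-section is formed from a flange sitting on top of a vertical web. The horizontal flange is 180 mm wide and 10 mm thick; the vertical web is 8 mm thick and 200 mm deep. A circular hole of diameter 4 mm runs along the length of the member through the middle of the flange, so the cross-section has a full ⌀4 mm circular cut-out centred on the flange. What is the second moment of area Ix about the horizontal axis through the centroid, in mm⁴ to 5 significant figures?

Ix ≈ 1.4656 × 10⁷ mm⁴

Split into non-overlapping primitives; take the origin at the lower-left of the bounding box.
Flange: 180 × 10, A = 1 800 mm², y = 205 mm, Ī = 15 000 mm⁴.
Web: 8 × 200, A = 1 600 mm², y = 100 mm, Ī = 5 333 333 mm⁴.
Hole (subtracted): ⌀4, A = 12.56637 mm², y = 205 mm, Ī = 12.56637 mm⁴.
Centroid: ȳ = ΣA·y / ΣA = 155.4049 mm.
Transfer each piece to the horizontal axis through the centroid using Ī + A·d² with d = y − 155.4049:
  flange: d = 49.59507 mm → contributes +4 442 407 mm⁴
  web: d = -55.40493 mm → contributes +10 244 864 mm⁴
  hole: d = 49.59507 mm → contributes −30921.7 mm⁴
Total I = 14 656 349 mm⁴.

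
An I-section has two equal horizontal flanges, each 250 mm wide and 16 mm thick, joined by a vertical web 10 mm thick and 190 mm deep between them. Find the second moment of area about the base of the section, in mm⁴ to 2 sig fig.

I_base ≈ 2.1 × 10⁸ mm⁴

Break the section into simple shapes (no overlaps), measuring from the bottom-left corner of the bounding box.
Bottom flange: 250 × 16, A = 4 000 mm², y = 8 mm, Ī = 85 333 mm⁴.
Web: 10 × 190, A = 1 900 mm², y = 111 mm, Ī = 5 715 833 mm⁴.
Top flange: 250 × 16, A = 4 000 mm², y = 214 mm, Ī = 85 333 mm⁴.
Transfer each piece to a horizontal axis along the bottom face using Ī + A·d² with d = y − 0:
  bottom flange: d = 8 mm → contributes +341 333 mm⁴
  web: d = 111 mm → contributes +29 125 733 mm⁴
  top flange: d = 214 mm → contributes +183 269 333 mm⁴
Total I = 212 736 400 mm⁴.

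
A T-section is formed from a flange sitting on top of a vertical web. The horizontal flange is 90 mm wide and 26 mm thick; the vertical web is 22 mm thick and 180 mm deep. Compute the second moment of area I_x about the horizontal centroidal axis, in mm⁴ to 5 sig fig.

I_x ≈ 2.6428 × 10⁷ mm⁴

Split into non-overlapping primitives; take the origin at the lower-left of the bounding box.
Flange: 90 × 26, A = 2 340 mm², y = 193 mm, Ī = 131 820 mm⁴.
Web: 22 × 180, A = 3 960 mm², y = 90 mm, Ī = 10 692 000 mm⁴.
Centroid: ȳ = ΣA·y / ΣA = 128.2571 mm.
Transfer each piece to the horizontal centroidal axis using Ī + A·d² with d = y − 128.2571:
  flange: d = 64.74286 mm → contributes +9 940 252 mm⁴
  web: d = -38.25714 mm → contributes +16 487 892 mm⁴
Total I = 26 428 143 mm⁴.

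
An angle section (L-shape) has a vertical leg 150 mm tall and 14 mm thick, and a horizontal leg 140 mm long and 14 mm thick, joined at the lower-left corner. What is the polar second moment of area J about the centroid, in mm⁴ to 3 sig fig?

Decompose the section into non-overlapping parts with the origin at the bottom-left of its bounding rectangle.
Vertical leg: 14 × 150, A = 2 100 mm², y = 75 mm, Ī = 3 937 500 mm⁴.
Horizontal leg (remainder): 126 × 14, A = 1 764 mm², y = 7 mm, Ī = 28 812 mm⁴.
Centroid: ȳ = ΣA·y / ΣA = 43.957 mm.
Transfer each piece to the centroidal x-axis using Ī + A·d² with d = y − 43.957:
  vertical leg: d = 31.043 mm → contributes +5 961 265 mm⁴
  horizontal leg (remainder): d = -36.957 mm → contributes +2 438 056 mm⁴
Total I = 8 399 321 mm⁴.
For the y-axis: x̄ = 38.957 mm.
Repeating about the centroidal y-axis gives I_y = 7 065 681 mm⁴.
Polar second moment: J = I_x + I_y = 15 465 001 mm⁴.

J ≈ 1.55 × 10⁷ mm⁴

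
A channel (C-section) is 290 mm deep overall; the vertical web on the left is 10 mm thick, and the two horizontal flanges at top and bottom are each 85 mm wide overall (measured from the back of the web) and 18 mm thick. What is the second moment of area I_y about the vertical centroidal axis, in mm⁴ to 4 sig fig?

I_y ≈ 3.815 × 10⁶ mm⁴

Decompose the section into non-overlapping parts with the origin at the bottom-left of its bounding rectangle.
Web: 10 × 290, A = 2 900 mm², x = 5 mm, Ī = 24166.7 mm⁴.
Top flange (beyond web): 75 × 18, A = 1 350 mm², x = 47.5 mm, Ī = 632 813 mm⁴.
Bottom flange (beyond web): 75 × 18, A = 1 350 mm², x = 47.5 mm, Ī = 632 813 mm⁴.
Centroid: x̄ = ΣA·x / ΣA = 25.4911 mm.
Transfer each piece to the vertical centroidal axis using Ī + A·d² with d = x − 25.4911:
  web: d = -20.4911 mm → contributes +1 241 830 mm⁴
  top flange (beyond web): d = 22.0089 mm → contributes +1 286 743 mm⁴
  bottom flange (beyond web): d = 22.0089 mm → contributes +1 286 743 mm⁴
Total I = 3 815 316 mm⁴.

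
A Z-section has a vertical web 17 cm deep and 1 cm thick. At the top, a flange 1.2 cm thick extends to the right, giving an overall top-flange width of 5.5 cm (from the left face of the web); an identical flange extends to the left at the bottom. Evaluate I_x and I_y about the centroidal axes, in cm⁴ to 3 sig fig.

I_x ≈ 1080 cm⁴, I_y ≈ 101 cm⁴

Decompose the section into non-overlapping parts with the origin at the bottom-left of its bounding rectangle.
Web: 1 × 17, A = 17 cm², y = 8.5 cm, Ī = 409.42 cm⁴.
Top flange (beyond web): 4.5 × 1.2, A = 5.4 cm², y = 16.4 cm, Ī = 0.648 cm⁴.
Bottom flange (beyond web): 4.5 × 1.2, A = 5.4 cm², y = 0.6 cm, Ī = 0.648 cm⁴.
Centroid: ȳ = ΣA·y / ΣA = 8.5 cm.
Transfer each piece to the centroidal x-axis using Ī + A·d² with d = y − 8.5:
  web: d = 0 cm → contributes +409.42 cm⁴
  top flange (beyond web): d = 7.9 cm → contributes +337.66 cm⁴
  bottom flange (beyond web): d = -7.9 cm → contributes +337.66 cm⁴
Total I = 1084.7 cm⁴.
For the y-axis: x̄ = 5 cm.
Repeating about the centroidal y-axis gives I_y = 101.32 cm⁴.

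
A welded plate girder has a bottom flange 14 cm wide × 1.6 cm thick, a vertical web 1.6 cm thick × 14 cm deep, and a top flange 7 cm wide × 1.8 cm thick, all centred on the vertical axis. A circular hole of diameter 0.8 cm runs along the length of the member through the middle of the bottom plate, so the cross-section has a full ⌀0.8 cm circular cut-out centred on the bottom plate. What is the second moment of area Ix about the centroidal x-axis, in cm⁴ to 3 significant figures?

Break the section into simple shapes (no overlaps), measuring from the bottom-left corner of the bounding box.
Bottom plate: 14 × 1.6, A = 22.4 cm², y = 0.8 cm, Ī = 4.7787 cm⁴.
Web plate: 1.6 × 14, A = 22.4 cm², y = 8.6 cm, Ī = 365.87 cm⁴.
Top plate: 7 × 1.8, A = 12.6 cm², y = 16.5 cm, Ī = 3.402 cm⁴.
Hole (subtracted): ⌀0.8, A = 0.50265 cm², y = 0.8 cm, Ī = 0.020106 cm⁴.
Centroid: ȳ = ΣA·y / ΣA = 7.3476 cm.
Transfer each piece to the centroidal x-axis using Ī + A·d² with d = y − 7.3476:
  bottom plate: d = -6.5476 cm → contributes +965.09 cm⁴
  web plate: d = 1.2524 cm → contributes +401 cm⁴
  top plate: d = 9.1524 cm → contributes +1058.9 cm⁴
  hole: d = -6.5476 cm → contributes −21.569 cm⁴
Total I = 2403.4 cm⁴.

Ix ≈ 2400 cm⁴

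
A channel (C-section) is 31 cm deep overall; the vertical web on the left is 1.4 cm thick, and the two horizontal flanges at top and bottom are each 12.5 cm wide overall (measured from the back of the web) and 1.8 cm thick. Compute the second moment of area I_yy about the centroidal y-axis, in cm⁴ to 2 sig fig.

Break the section into simple shapes (no overlaps), measuring from the bottom-left corner of the bounding box.
Web: 1.4 × 31, A = 43.4 cm², x = 0.7 cm, Ī = 7.089 cm⁴.
Top flange (beyond web): 11.1 × 1.8, A = 19.98 cm², x = 6.95 cm, Ī = 205.1 cm⁴.
Bottom flange (beyond web): 11.1 × 1.8, A = 19.98 cm², x = 6.95 cm, Ī = 205.1 cm⁴.
Centroid: x̄ = ΣA·x / ΣA = 3.696 cm.
Transfer each piece to the centroidal y-axis using Ī + A·d² with d = x − 3.696:
  web: d = -2.996 cm → contributes +396.7 cm⁴
  top flange (beyond web): d = 3.254 cm → contributes +416.7 cm⁴
  bottom flange (beyond web): d = 3.254 cm → contributes +416.7 cm⁴
Total I = 1 230 cm⁴.

I_yy ≈ 1200 cm⁴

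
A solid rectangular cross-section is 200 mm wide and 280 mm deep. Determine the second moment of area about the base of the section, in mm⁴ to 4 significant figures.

I_base ≈ 1.463 × 10⁹ mm⁴

The section: 200 × 280, A = 56 000 mm², y = 140 mm, Ī = 365 866 667 mm⁴.
Transfer it to a horizontal axis along the bottom face using Ī + A·d² with d = y − 0:
  the section: d = 140 mm → contributes +1 463 466 667 mm⁴
Total I = 1 463 466 667 mm⁴.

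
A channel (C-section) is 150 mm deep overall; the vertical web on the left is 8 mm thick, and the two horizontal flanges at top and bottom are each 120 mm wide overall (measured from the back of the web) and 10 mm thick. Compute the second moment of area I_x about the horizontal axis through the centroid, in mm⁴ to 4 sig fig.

I_x ≈ 1.324 × 10⁷ mm⁴

Treat the section as a set of non-overlapping primitives; coordinates are from the bounding-box lower-left.
Web: 8 × 150, A = 1 200 mm², y = 75 mm, Ī = 2 250 000 mm⁴.
Top flange (beyond web): 112 × 10, A = 1 120 mm², y = 145 mm, Ī = 9333.33 mm⁴.
Bottom flange (beyond web): 112 × 10, A = 1 120 mm², y = 5 mm, Ī = 9333.33 mm⁴.
By symmetry the centroid is at mid-height, ȳ = 75 mm.
Transfer each piece to the horizontal axis through the centroid using Ī + A·d² with d = y − 75:
  web: d = 0 mm → contributes +2 250 000 mm⁴
  top flange (beyond web): d = 70 mm → contributes +5 497 333 mm⁴
  bottom flange (beyond web): d = -70 mm → contributes +5 497 333 mm⁴
Total I = 13 244 667 mm⁴.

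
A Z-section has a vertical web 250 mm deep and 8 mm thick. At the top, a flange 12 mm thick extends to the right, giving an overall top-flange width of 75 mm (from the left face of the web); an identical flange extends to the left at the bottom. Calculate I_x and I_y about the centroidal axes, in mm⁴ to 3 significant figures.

I_x ≈ 3.32 × 10⁷ mm⁴, I_y ≈ 2.87 × 10⁶ mm⁴

Split into non-overlapping primitives; take the origin at the lower-left of the bounding box.
Web: 8 × 250, A = 2 000 mm², y = 125 mm, Ī = 10 416 667 mm⁴.
Top flange (beyond web): 67 × 12, A = 804 mm², y = 244 mm, Ī = 9 648 mm⁴.
Bottom flange (beyond web): 67 × 12, A = 804 mm², y = 6 mm, Ī = 9 648 mm⁴.
Centroid: ȳ = ΣA·y / ΣA = 125 mm.
Transfer each piece to the centroidal x-axis using Ī + A·d² with d = y − 125:
  web: d = 0 mm → contributes +10 416 667 mm⁴
  top flange (beyond web): d = 119 mm → contributes +11 395 092 mm⁴
  bottom flange (beyond web): d = -119 mm → contributes +11 395 092 mm⁴
Total I = 33 206 851 mm⁴.
For the y-axis: x̄ = 71 mm.
Repeating about the centroidal y-axis gives I_y = 2 873 443 mm⁴.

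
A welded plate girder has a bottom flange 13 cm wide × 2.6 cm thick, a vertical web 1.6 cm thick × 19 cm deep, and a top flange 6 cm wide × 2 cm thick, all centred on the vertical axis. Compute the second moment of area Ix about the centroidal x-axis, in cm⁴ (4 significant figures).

Ix ≈ 5453 cm⁴

Split into non-overlapping primitives; take the origin at the lower-left of the bounding box.
Bottom plate: 13 × 2.6, A = 33.8 cm², y = 1.3 cm, Ī = 19.0407 cm⁴.
Web plate: 1.6 × 19, A = 30.4 cm², y = 12.1 cm, Ī = 914.533 cm⁴.
Top plate: 6 × 2, A = 12 cm², y = 22.6 cm, Ī = 4 cm⁴.
Centroid: ȳ = ΣA·y / ΣA = 8.96299 cm.
Transfer each piece to the centroidal x-axis using Ī + A·d² with d = y − 8.96299:
  bottom plate: d = -7.66299 cm → contributes +2003.83 cm⁴
  web plate: d = 3.13701 cm → contributes +1213.69 cm⁴
  top plate: d = 13.637 cm → contributes +2235.62 cm⁴
Total I = 5453.14 cm⁴.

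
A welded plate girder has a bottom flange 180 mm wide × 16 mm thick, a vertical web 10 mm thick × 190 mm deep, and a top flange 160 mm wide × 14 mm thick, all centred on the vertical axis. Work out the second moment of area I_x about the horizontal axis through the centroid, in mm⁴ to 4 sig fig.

I_x ≈ 5.901 × 10⁷ mm⁴

Split into non-overlapping primitives; take the origin at the lower-left of the bounding box.
Bottom plate: 180 × 16, A = 2 880 mm², y = 8 mm, Ī = 61 440 mm⁴.
Web plate: 10 × 190, A = 1 900 mm², y = 111 mm, Ī = 5 715 833 mm⁴.
Top plate: 160 × 14, A = 2 240 mm², y = 213 mm, Ī = 36586.7 mm⁴.
Centroid: ȳ = ΣA·y / ΣA = 101.291 mm.
Transfer each piece to the horizontal axis through the centroid using Ī + A·d² with d = y − 101.291:
  bottom plate: d = -93.2906 mm → contributes +25 126 471 mm⁴
  web plate: d = 9.7094 mm → contributes +5 894 951 mm⁴
  top plate: d = 111.709 mm → contributes +27 989 525 mm⁴
Total I = 59 010 947 mm⁴.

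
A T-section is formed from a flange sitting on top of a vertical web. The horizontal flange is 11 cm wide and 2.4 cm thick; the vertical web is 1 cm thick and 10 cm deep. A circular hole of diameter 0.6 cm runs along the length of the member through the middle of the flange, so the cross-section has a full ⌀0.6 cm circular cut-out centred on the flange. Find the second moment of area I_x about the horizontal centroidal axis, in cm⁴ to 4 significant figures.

Break the section into simple shapes (no overlaps), measuring from the bottom-left corner of the bounding box.
Flange: 11 × 2.4, A = 26.4 cm², y = 11.2 cm, Ī = 12.672 cm⁴.
Web: 1 × 10, A = 10 cm², y = 5 cm, Ī = 83.3333 cm⁴.
Hole (subtracted): ⌀0.6, A = 0.282743 cm², y = 11.2 cm, Ī = 0.00636173 cm⁴.
Centroid: ȳ = ΣA·y / ΣA = 9.48337 cm.
Transfer each piece to the horizontal centroidal axis using Ī + A·d² with d = y − 9.48337:
  flange: d = 1.71663 cm → contributes +90.4681 cm⁴
  web: d = -4.48337 cm → contributes +284.339 cm⁴
  hole: d = 1.71663 cm → contributes −0.839556 cm⁴
Total I = 373.968 cm⁴.

I_x ≈ 374.0 cm⁴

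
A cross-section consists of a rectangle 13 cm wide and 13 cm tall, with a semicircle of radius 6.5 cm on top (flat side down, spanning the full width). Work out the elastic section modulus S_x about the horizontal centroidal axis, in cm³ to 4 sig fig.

S_x ≈ 641.1 cm³

Decompose the section into non-overlapping parts with the origin at the bottom-left of its bounding rectangle.
Rectangular body: 13 × 13, A = 169 cm², y = 6.5 cm, Ī = 2380.08 cm⁴.
Semicircular cap: semicircle r = 6.5, A = 66.3661 cm², y = 15.7587 cm, Ī = 195.923 cm⁴.
Centroid: ȳ = ΣA·y / ΣA = 9.11067 cm.
Transfer each piece to the horizontal centroidal axis using Ī + A·d² with d = y − 9.11067:
  rectangular body: d = -2.61067 cm → contributes +3531.92 cm⁴
  semicircular cap: d = 6.64802 cm → contributes +3129.05 cm⁴
Total I = 6660.97 cm⁴.
Extreme fibre distance c = 10.3893 cm; S = I/c = 641.135 cm³.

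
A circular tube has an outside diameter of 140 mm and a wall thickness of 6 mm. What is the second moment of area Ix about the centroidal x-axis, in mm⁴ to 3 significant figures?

Ix ≈ 5.68 × 10⁶ mm⁴

Treat the section as a set of non-overlapping primitives; coordinates are from the bounding-box lower-left.
Outer circle: ⌀140, A = 15 394 mm², y = 70 mm, Ī = 18 857 410 mm⁴.
Bore (subtracted): ⌀128, A = 12 868 mm², y = 70 mm, Ī = 13 176 795 mm⁴.
By symmetry the centroid is at mid-height, ȳ = 70 mm.
All pieces are centred on the centroidal x-axis, so I = ΣĪ (holes subtracted) = 5 680 615 mm⁴.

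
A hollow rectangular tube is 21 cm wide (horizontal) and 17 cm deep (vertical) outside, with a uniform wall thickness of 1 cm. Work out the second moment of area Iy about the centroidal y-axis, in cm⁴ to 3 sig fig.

Treat the section as a set of non-overlapping primitives; coordinates are from the bounding-box lower-left.
Outer rectangle: 21 × 17, A = 357 cm², x = 10.5 cm, Ī = 13 120 cm⁴.
Inner void (subtracted): 19 × 15, A = 285 cm², x = 10.5 cm, Ī = 8573.8 cm⁴.
By symmetry the centroid is at mid-width, x̄ = 10.5 cm.
All pieces are centred on the centroidal y-axis, so I = ΣĪ (holes subtracted) = 4 546 cm⁴.

Iy ≈ 4550 cm⁴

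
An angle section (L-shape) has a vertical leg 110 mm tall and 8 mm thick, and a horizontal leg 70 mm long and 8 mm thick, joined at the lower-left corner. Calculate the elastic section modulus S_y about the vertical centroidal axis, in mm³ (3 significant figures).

S_y ≈ 1.03 × 10⁴ mm³

Break the section into simple shapes (no overlaps), measuring from the bottom-left corner of the bounding box.
Vertical leg: 8 × 110, A = 880 mm², x = 4 mm, Ī = 4693.3 mm⁴.
Horizontal leg (remainder): 62 × 8, A = 496 mm², x = 39 mm, Ī = 158 885 mm⁴.
Centroid: x̄ = ΣA·x / ΣA = 16.616 mm.
Transfer each piece to the vertical centroidal axis using Ī + A·d² with d = x − 16.616:
  vertical leg: d = -12.616 mm → contributes +144 763 mm⁴
  horizontal leg (remainder): d = 22.384 mm → contributes +407 397 mm⁴
Total I = 552 160 mm⁴.
Extreme fibre distance c = 53.384 mm; S = I/c = 10 343 mm³.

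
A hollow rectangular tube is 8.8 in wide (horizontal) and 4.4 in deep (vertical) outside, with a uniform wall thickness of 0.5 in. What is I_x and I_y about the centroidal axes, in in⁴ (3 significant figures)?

I_x ≈ 36.9 in⁴, I_y ≈ 115 in⁴

Split into non-overlapping primitives; take the origin at the lower-left of the bounding box.
Outer rectangle: 8.8 × 4.4, A = 38.72 in², y = 2.2 in, Ī = 62.468 in⁴.
Inner void (subtracted): 7.8 × 3.4, A = 26.52 in², y = 2.2 in, Ī = 25.548 in⁴.
By symmetry the centroid is at mid-height, ȳ = 2.2 in.
All pieces are centred on the centroidal x-axis, so I = ΣĪ (holes subtracted) = 36.921 in⁴.
Repeating about the centroidal y-axis gives I_y = 115.42 in⁴.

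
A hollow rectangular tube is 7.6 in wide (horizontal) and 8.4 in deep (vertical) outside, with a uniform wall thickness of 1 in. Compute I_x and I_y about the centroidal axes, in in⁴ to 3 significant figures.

I_x ≈ 253 in⁴, I_y ≈ 214 in⁴

Treat the section as a set of non-overlapping primitives; coordinates are from the bounding-box lower-left.
Outer rectangle: 7.6 × 8.4, A = 63.84 in², y = 4.2 in, Ī = 375.38 in⁴.
Inner void (subtracted): 5.6 × 6.4, A = 35.84 in², y = 4.2 in, Ī = 122.33 in⁴.
By symmetry the centroid is at mid-height, ȳ = 4.2 in.
All pieces are centred on the centroidal x-axis, so I = ΣĪ (holes subtracted) = 253.05 in⁴.
Repeating about the centroidal y-axis gives I_y = 213.62 in⁴.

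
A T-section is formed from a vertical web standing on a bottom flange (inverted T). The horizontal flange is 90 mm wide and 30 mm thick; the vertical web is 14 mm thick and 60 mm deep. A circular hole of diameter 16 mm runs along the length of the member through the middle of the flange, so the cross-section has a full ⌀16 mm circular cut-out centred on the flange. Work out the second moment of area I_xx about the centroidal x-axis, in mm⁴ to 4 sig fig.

Treat the section as a set of non-overlapping primitives; coordinates are from the bounding-box lower-left.
Flange: 90 × 30, A = 2 700 mm², y = 15 mm, Ī = 202 500 mm⁴.
Web: 14 × 60, A = 840 mm², y = 60 mm, Ī = 252 000 mm⁴.
Hole (subtracted): ⌀16, A = 201.062 mm², y = 15 mm, Ī = 3216.99 mm⁴.
Centroid: ȳ = ΣA·y / ΣA = 26.321 mm.
Transfer each piece to the centroidal x-axis using Ī + A·d² with d = y − 26.321:
  flange: d = -11.321 mm → contributes +548 543 mm⁴
  web: d = 33.679 mm → contributes +1 204 793 mm⁴
  hole: d = -11.321 mm → contributes −28985.9 mm⁴
Total I = 1 724 351 mm⁴.

I_xx ≈ 1.724 × 10⁶ mm⁴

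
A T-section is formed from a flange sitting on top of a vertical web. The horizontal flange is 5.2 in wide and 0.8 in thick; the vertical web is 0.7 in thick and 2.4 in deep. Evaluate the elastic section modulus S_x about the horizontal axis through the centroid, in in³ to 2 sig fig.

Split into non-overlapping primitives; take the origin at the lower-left of the bounding box.
Flange: 5.2 × 0.8, A = 4.16 in², y = 2.8 in, Ī = 0.2219 in⁴.
Web: 0.7 × 2.4, A = 1.68 in², y = 1.2 in, Ī = 0.8064 in⁴.
Centroid: ȳ = ΣA·y / ΣA = 2.34 in.
Transfer each piece to the horizontal axis through the centroid using Ī + A·d² with d = y − 2.34:
  flange: d = 0.4603 in → contributes +1.103 in⁴
  web: d = -1.14 in → contributes +2.989 in⁴
Total I = 4.092 in⁴.
Extreme fibre distance c = 2.34 in; S = I/c = 1.749 in³.

S_x ≈ 1.7 in³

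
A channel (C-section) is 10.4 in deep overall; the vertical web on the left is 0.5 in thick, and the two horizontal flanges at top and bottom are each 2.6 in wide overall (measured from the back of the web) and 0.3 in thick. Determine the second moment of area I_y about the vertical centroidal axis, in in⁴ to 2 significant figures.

I_y ≈ 2.3 in⁴

Break the section into simple shapes (no overlaps), measuring from the bottom-left corner of the bounding box.
Web: 0.5 × 10.4, A = 5.2 in², x = 0.25 in, Ī = 0.1083 in⁴.
Top flange (beyond web): 2.1 × 0.3, A = 0.63 in², x = 1.55 in, Ī = 0.2315 in⁴.
Bottom flange (beyond web): 2.1 × 0.3, A = 0.63 in², x = 1.55 in, Ī = 0.2315 in⁴.
Centroid: x̄ = ΣA·x / ΣA = 0.5036 in.
Transfer each piece to the vertical centroidal axis using Ī + A·d² with d = x − 0.5036:
  web: d = -0.2536 in → contributes +0.4427 in⁴
  top flange (beyond web): d = 1.046 in → contributes +0.9214 in⁴
  bottom flange (beyond web): d = 1.046 in → contributes +0.9214 in⁴
Total I = 2.285 in⁴.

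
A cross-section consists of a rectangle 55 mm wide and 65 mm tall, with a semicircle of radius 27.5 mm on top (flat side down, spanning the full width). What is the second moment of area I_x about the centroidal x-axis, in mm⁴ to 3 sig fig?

I_x ≈ 3.06 × 10⁶ mm⁴

Split into non-overlapping primitives; take the origin at the lower-left of the bounding box.
Rectangular body: 55 × 65, A = 3 575 mm², y = 32.5 mm, Ī = 1 258 698 mm⁴.
Semicircular cap: semicircle r = 27.5, A = 1187.9 mm², y = 76.671 mm, Ī = 62 772 mm⁴.
Centroid: ȳ = ΣA·y / ΣA = 43.517 mm.
Transfer each piece to the centroidal x-axis using Ī + A·d² with d = y − 43.517:
  rectangular body: d = -11.017 mm → contributes +1 692 591 mm⁴
  semicircular cap: d = 33.155 mm → contributes +1 368 562 mm⁴
Total I = 3 061 152 mm⁴.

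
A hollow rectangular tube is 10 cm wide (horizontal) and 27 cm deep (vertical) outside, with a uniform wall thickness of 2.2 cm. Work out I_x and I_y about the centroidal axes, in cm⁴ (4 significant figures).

I_x ≈ 1.102 × 10⁴ cm⁴, I_y ≈ 1919 cm⁴

Break the section into simple shapes (no overlaps), measuring from the bottom-left corner of the bounding box.
Outer rectangle: 10 × 27, A = 270 cm², y = 13.5 cm, Ī = 16402.5 cm⁴.
Inner void (subtracted): 5.6 × 22.6, A = 126.56 cm², y = 13.5 cm, Ī = 5386.82 cm⁴.
By symmetry the centroid is at mid-height, ȳ = 13.5 cm.
All pieces are centred on the centroidal x-axis, so I = ΣĪ (holes subtracted) = 11015.7 cm⁴.
Repeating about the centroidal y-axis gives I_y = 1919.26 cm⁴.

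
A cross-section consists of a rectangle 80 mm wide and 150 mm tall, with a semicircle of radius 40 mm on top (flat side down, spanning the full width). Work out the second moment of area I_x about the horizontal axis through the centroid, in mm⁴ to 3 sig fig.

I_x ≈ 4.04 × 10⁷ mm⁴

Break the section into simple shapes (no overlaps), measuring from the bottom-left corner of the bounding box.
Rectangular body: 80 × 150, A = 12 000 mm², y = 75 mm, Ī = 22 500 000 mm⁴.
Semicircular cap: semicircle r = 40, A = 2513.3 mm², y = 166.98 mm, Ī = 280 978 mm⁴.
Centroid: ȳ = ΣA·y / ΣA = 90.928 mm.
Transfer each piece to the horizontal axis through the centroid using Ī + A·d² with d = y − 90.928:
  rectangular body: d = -15.928 mm → contributes +25 544 277 mm⁴
  semicircular cap: d = 76.049 mm → contributes +14 816 330 mm⁴
Total I = 40 360 608 mm⁴.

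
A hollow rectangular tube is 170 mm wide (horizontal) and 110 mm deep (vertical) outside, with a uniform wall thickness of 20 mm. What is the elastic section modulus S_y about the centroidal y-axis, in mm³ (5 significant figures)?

S_y ≈ 3.7906 × 10⁵ mm³

Decompose the section into non-overlapping parts with the origin at the bottom-left of its bounding rectangle.
Outer rectangle: 170 × 110, A = 18 700 mm², x = 85 mm, Ī = 45 035 833 mm⁴.
Inner void (subtracted): 130 × 70, A = 9 100 mm², x = 85 mm, Ī = 12 815 833 mm⁴.
By symmetry the centroid is at mid-width, x̄ = 85 mm.
All pieces are centred on the centroidal y-axis, so I = ΣĪ (holes subtracted) = 32 220 000 mm⁴.
Extreme fibre distance c = 85 mm; S = I/c = 379058.8 mm³.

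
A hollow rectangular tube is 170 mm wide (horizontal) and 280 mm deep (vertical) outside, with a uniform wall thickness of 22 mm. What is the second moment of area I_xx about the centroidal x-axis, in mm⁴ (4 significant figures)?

Treat the section as a set of non-overlapping primitives; coordinates are from the bounding-box lower-left.
Outer rectangle: 170 × 280, A = 47 600 mm², y = 140 mm, Ī = 310 986 667 mm⁴.
Inner void (subtracted): 126 × 236, A = 29 736 mm², y = 140 mm, Ī = 138 014 688 mm⁴.
By symmetry the centroid is at mid-height, ȳ = 140 mm.
All pieces are centred on the centroidal x-axis, so I = ΣĪ (holes subtracted) = 172 971 979 mm⁴.

I_xx ≈ 1.730 × 10⁸ mm⁴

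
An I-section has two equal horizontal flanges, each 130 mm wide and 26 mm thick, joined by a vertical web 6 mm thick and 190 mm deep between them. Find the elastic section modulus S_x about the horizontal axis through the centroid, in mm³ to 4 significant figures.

Break the section into simple shapes (no overlaps), measuring from the bottom-left corner of the bounding box.
Bottom flange: 130 × 26, A = 3 380 mm², y = 13 mm, Ī = 190 407 mm⁴.
Web: 6 × 190, A = 1 140 mm², y = 121 mm, Ī = 3 429 500 mm⁴.
Top flange: 130 × 26, A = 3 380 mm², y = 229 mm, Ī = 190 407 mm⁴.
By symmetry the centroid is at mid-height, ȳ = 121 mm.
Transfer each piece to the horizontal axis through the centroid using Ī + A·d² with d = y − 121:
  bottom flange: d = -108 mm → contributes +39 614 727 mm⁴
  web: d = 0 mm → contributes +3 429 500 mm⁴
  top flange: d = 108 mm → contributes +39 614 727 mm⁴
Total I = 82 658 953 mm⁴.
Extreme fibre distance c = 121 mm; S = I/c = 683 132 mm³.

S_x ≈ 6.831 × 10⁵ mm³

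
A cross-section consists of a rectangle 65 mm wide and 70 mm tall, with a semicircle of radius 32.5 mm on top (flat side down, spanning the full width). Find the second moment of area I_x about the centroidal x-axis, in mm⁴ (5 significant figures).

Break the section into simple shapes (no overlaps), measuring from the bottom-left corner of the bounding box.
Rectangular body: 65 × 70, A = 4 550 mm², y = 35 mm, Ī = 1 857 917 mm⁴.
Semicircular cap: semicircle r = 32.5, A = 1659.154 mm², y = 83.79343 mm, Ī = 122451.9 mm⁴.
Centroid: ȳ = ΣA·y / ΣA = 48.03814 mm.
Transfer each piece to the centroidal x-axis using Ī + A·d² with d = y − 48.03814:
  rectangular body: d = -13.03814 mm → contributes +2 631 385 mm⁴
  semicircular cap: d = 35.75529 mm → contributes +2 243 582 mm⁴
Total I = 4 874 967 mm⁴.

I_x ≈ 4.8750 × 10⁶ mm⁴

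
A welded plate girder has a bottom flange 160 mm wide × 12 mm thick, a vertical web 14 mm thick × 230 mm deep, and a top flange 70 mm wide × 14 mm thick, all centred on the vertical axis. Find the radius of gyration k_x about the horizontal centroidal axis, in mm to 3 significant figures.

k_x ≈ 94.7 mm

Treat the section as a set of non-overlapping primitives; coordinates are from the bounding-box lower-left.
Bottom plate: 160 × 12, A = 1 920 mm², y = 6 mm, Ī = 23 040 mm⁴.
Web plate: 14 × 230, A = 3 220 mm², y = 127 mm, Ī = 14 194 833 mm⁴.
Top plate: 70 × 14, A = 980 mm², y = 249 mm, Ī = 16 007 mm⁴.
Centroid: ȳ = ΣA·y / ΣA = 108.58 mm.
Transfer each piece to the horizontal centroidal axis using Ī + A·d² with d = y − 108.58:
  bottom plate: d = -102.58 mm → contributes +20 224 635 mm⁴
  web plate: d = 18.425 mm → contributes +15 287 942 mm⁴
  top plate: d = 140.42 mm → contributes +19 340 759 mm⁴
Total I = 54 853 335 mm⁴.
Radius of gyration: k = √(I/A) = √(54 853 335 / 6 120) = 94.673 mm.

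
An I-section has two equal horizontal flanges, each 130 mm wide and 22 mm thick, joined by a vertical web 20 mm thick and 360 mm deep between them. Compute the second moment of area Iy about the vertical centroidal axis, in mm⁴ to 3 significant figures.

Break the section into simple shapes (no overlaps), measuring from the bottom-left corner of the bounding box.
Bottom flange: 130 × 22, A = 2 860 mm², x = 65 mm, Ī = 4 027 833 mm⁴.
Web: 20 × 360, A = 7 200 mm², x = 65 mm, Ī = 240 000 mm⁴.
Top flange: 130 × 22, A = 2 860 mm², x = 65 mm, Ī = 4 027 833 mm⁴.
By symmetry the centroid is at mid-width, x̄ = 65 mm.
All pieces are centred on the vertical centroidal axis, so I = ΣĪ = 8 295 667 mm⁴.

Iy ≈ 8.30 × 10⁶ mm⁴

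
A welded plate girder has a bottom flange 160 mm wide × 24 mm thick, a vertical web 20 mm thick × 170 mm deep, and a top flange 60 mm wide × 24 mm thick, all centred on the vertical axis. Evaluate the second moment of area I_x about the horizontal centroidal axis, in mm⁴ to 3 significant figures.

I_x ≈ 5.19 × 10⁷ mm⁴

Break the section into simple shapes (no overlaps), measuring from the bottom-left corner of the bounding box.
Bottom plate: 160 × 24, A = 3 840 mm², y = 12 mm, Ī = 184 320 mm⁴.
Web plate: 20 × 170, A = 3 400 mm², y = 109 mm, Ī = 8 188 333 mm⁴.
Top plate: 60 × 24, A = 1 440 mm², y = 206 mm, Ī = 69 120 mm⁴.
Centroid: ȳ = ΣA·y / ΣA = 82.18 mm.
Transfer each piece to the horizontal centroidal axis using Ī + A·d² with d = y − 82.18:
  bottom plate: d = -70.18 mm → contributes +19 097 063 mm⁴
  web plate: d = 26.82 mm → contributes +10 634 046 mm⁴
  top plate: d = 123.82 mm → contributes +22 146 424 mm⁴
Total I = 51 877 533 mm⁴.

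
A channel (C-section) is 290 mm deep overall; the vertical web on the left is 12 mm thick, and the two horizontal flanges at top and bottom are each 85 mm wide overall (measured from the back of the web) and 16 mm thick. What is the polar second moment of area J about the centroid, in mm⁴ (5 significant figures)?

Treat the section as a set of non-overlapping primitives; coordinates are from the bounding-box lower-left.
Web: 12 × 290, A = 3 480 mm², y = 145 mm, Ī = 24 389 000 mm⁴.
Top flange (beyond web): 73 × 16, A = 1 168 mm², y = 282 mm, Ī = 24917.33 mm⁴.
Bottom flange (beyond web): 73 × 16, A = 1 168 mm², y = 8 mm, Ī = 24917.33 mm⁴.
By symmetry the centroid is at mid-height, ȳ = 145 mm.
Transfer each piece to the centroidal x-axis using Ī + A·d² with d = y − 145:
  web: d = 0 mm → contributes +24 389 000 mm⁴
  top flange (beyond web): d = 137 mm → contributes +21 947 109 mm⁴
  bottom flange (beyond web): d = -137 mm → contributes +21 947 109 mm⁴
Total I = 68 283 219 mm⁴.
For the y-axis: x̄ = 23.07015 mm.
Repeating about the centroidal y-axis gives I_y = 3 603 814 mm⁴.
Polar second moment: J = I_x + I_y = 71 887 033 mm⁴.

J ≈ 7.1887 × 10⁷ mm⁴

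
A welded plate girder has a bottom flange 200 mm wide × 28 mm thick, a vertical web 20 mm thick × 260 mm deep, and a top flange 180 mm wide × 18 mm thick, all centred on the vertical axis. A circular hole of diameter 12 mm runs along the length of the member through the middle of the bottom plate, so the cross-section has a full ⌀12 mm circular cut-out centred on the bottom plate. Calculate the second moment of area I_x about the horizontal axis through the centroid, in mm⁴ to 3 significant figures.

I_x ≈ 1.98 × 10⁸ mm⁴

Split into non-overlapping primitives; take the origin at the lower-left of the bounding box.
Bottom plate: 200 × 28, A = 5 600 mm², y = 14 mm, Ī = 365 867 mm⁴.
Web plate: 20 × 260, A = 5 200 mm², y = 158 mm, Ī = 29 293 333 mm⁴.
Top plate: 180 × 18, A = 3 240 mm², y = 297 mm, Ī = 87 480 mm⁴.
Hole (subtracted): ⌀12, A = 113.1 mm², y = 14 mm, Ī = 1017.9 mm⁴.
Centroid: ȳ = ΣA·y / ΣA = 133.6 mm.
Transfer each piece to the horizontal axis through the centroid using Ī + A·d² with d = y − 133.6:
  bottom plate: d = -119.6 mm → contributes +80 475 169 mm⁴
  web plate: d = 24.396 mm → contributes +32 388 068 mm⁴
  top plate: d = 163.4 mm → contributes +86 589 307 mm⁴
  hole: d = -119.6 mm → contributes −1 618 902 mm⁴
Total I = 197 833 642 mm⁴.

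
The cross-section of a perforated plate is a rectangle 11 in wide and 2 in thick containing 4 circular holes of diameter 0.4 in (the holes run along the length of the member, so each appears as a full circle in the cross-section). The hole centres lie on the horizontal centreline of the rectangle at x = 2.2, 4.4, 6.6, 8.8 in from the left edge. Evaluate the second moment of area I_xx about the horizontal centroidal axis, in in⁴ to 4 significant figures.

I_xx ≈ 7.328 in⁴

Decompose the section into non-overlapping parts with the origin at the bottom-left of its bounding rectangle.
Plate: 11 × 2, A = 22 in², y = 1 in, Ī = 7.33333 in⁴.
Hole 1 (subtracted): ⌀0.4, A = 0.125664 in², y = 1 in, Ī = 0.00125664 in⁴.
Hole 2 (subtracted): ⌀0.4, A = 0.125664 in², y = 1 in, Ī = 0.00125664 in⁴.
Hole 3 (subtracted): ⌀0.4, A = 0.125664 in², y = 1 in, Ī = 0.00125664 in⁴.
Hole 4 (subtracted): ⌀0.4, A = 0.125664 in², y = 1 in, Ī = 0.00125664 in⁴.
By symmetry the centroid is at mid-height, ȳ = 1 in.
All pieces are centred on the horizontal centroidal axis, so I = ΣĪ (holes subtracted) = 7.32831 in⁴.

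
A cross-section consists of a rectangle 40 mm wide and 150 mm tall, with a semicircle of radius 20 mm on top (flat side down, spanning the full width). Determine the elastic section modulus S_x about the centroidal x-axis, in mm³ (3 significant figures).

Decompose the section into non-overlapping parts with the origin at the bottom-left of its bounding rectangle.
Rectangular body: 40 × 150, A = 6 000 mm², y = 75 mm, Ī = 11 250 000 mm⁴.
Semicircular cap: semicircle r = 20, A = 628.32 mm², y = 158.49 mm, Ī = 17 561 mm⁴.
Centroid: ȳ = ΣA·y / ΣA = 82.914 mm.
Transfer each piece to the centroidal x-axis using Ī + A·d² with d = y − 82.914:
  rectangular body: d = -7.9141 mm → contributes +11 625 799 mm⁴
  semicircular cap: d = 75.574 mm → contributes +3 606 173 mm⁴
Total I = 15 231 972 mm⁴.
Extreme fibre distance c = 87.086 mm; S = I/c = 174 907 mm³.

S_x ≈ 1.75 × 10⁵ mm³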